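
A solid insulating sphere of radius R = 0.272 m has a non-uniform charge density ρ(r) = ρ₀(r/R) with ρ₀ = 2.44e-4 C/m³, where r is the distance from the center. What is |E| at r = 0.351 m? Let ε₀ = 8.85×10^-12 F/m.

1.13×10^6 N/C

Take a concentric spherical Gaussian surface of radius r = 0.351 m (r > R, all charge enclosed).
Q_enc = 4π ∫₀^R ρ₀(r'/R)^1 r'² dr' = 4πρ₀R³/4 = 1.543×10^-5 C.
By Gauss's law, ∮E·dA = E·4πr² = Q_enc/ε₀.
E = |Q_enc|/(4πε₀r²) = (1.543e-5)/(4π·8.85×10^-12·(0.351)²) = 1.13×10^6 N/C.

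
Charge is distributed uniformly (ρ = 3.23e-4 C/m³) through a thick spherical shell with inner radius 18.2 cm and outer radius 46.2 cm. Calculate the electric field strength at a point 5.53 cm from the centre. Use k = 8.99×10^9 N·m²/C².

Take a concentric spherical Gaussian surface of radius r = 5.53 cm (r < 18.2 cm, inside the empty cavity).
No charge is enclosed, so by Gauss's law E·4πr² = 0 ⇒ E = 0.

E = 0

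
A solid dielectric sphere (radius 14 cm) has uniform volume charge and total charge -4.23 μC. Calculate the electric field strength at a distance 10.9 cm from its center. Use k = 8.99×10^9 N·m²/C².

E = 1.51e6 N/C

Use a concentric Gaussian sphere at r = 10.9 cm (r < R).
Only the charge within r is enclosed: Q_enc = Q·(r/R)³ = (-4.23 μC)·(10.9 cm/14 cm)³ = -1.996×10^-6 C.
Since E is radial and uniform over the Gaussian sphere, Φ = E·4πr² = Q_enc/ε₀.
E = k|Q_enc|/r² = (8.99×10^9)(1.996×10^-6)/(0.109)² = 1.51e6 N/C.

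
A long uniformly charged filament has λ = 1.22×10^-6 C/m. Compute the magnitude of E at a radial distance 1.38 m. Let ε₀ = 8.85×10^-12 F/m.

|E| = 1.59×10^4 V/m

Coaxial Gaussian cylinder, radius r = 1.38 m, length L.
Q_enc = λL, so λ_enc = 1.22×10^-6 C/m.
By Gauss's law (flux through the curved wall only), E·2πrL = λ_enc L/ε₀.
E = |λ_enc|/(2πε₀r) = (1.22×10^-6)/(2π·8.85×10^-12·1.38) = 1.59×10^4 N/C.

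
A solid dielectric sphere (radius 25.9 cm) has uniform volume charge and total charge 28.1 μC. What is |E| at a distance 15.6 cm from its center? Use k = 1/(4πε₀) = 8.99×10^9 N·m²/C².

Use a concentric Gaussian sphere at r = 15.6 cm (r < R).
Only the charge within r is enclosed: Q_enc = Q·(r/R)³ = (28.1 μC)·(15.6 cm/25.9 cm)³ = 6.14e-6 C.
Gauss's law: E·4πr² = Q_enc/ε₀.
E = k|Q_enc|/r² = (8.99×10^9)(6.14e-6)/(0.156)² = 2.27×10^6 N/C.

|E| = 2.27e6 N/C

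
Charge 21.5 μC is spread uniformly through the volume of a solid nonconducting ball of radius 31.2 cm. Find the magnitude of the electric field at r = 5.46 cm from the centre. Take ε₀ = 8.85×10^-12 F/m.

By spherical symmetry E is radial; choose a Gaussian sphere of radius r = 5.46 cm (r < R).
For a uniform sphere the enclosed fraction is (r/R)³, so Q_enc = (21.5 μC)(0.0546/0.312)³ = 1.152e-7 C.
Since E is radial and uniform over the Gaussian sphere, Φ = E·4πr² = Q_enc/ε₀.
E = |Q_enc|/(4πε₀r²) = (1.152×10^-7)/(4π·8.85×10^-12·(0.0546)²) = 3.48×10^5 N/C.

E = 3.48×10^5 N/C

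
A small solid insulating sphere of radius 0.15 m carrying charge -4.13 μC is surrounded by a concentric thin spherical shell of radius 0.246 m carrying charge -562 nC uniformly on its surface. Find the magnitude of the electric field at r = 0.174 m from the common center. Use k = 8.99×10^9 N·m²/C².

Use a concentric Gaussian sphere at r = 0.174 m (between the bodies, 0.15 m < r < 0.246 m).
The shell at 0.246 m lies outside the Gaussian surface, so Q_enc = -4.13 μC = -4.13×10^-6 C.
Applying ∮E·dA = Q_enc/ε₀ with Φ = E(4πr²):
E = k|Q_enc|/r² = (8.99×10^9)(4.13×10^-6)/(0.174)² = 1.23×10^6 N/C.

E = 1.23×10^6 V/m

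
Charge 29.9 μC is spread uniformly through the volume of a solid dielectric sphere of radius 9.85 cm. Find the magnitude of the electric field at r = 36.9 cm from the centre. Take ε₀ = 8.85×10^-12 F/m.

1.97×10^6 V/m

By spherical symmetry E is radial; choose a Gaussian sphere of radius r = 36.9 cm (r > R, so the entire charge is enclosed).
Q_enc = 29.9 μC = 2.99e-5 C.
Gauss's law: E·4πr² = Q_enc/ε₀.
E = |Q_enc|/(4πε₀r²) = (2.99×10^-5)/(4π·8.85×10^-12·(0.369)²) = 1.97×10^6 N/C.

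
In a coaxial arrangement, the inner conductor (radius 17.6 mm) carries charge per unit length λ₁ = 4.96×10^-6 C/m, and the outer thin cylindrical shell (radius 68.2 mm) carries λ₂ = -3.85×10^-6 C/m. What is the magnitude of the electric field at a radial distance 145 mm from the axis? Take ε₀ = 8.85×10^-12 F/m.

By cylindrical symmetry E is radial; use a coaxial Gaussian cylinder of radius 145 mm and length L (r > 68.2 mm, enclosing both).
λ_enc = λ₁ + λ₂ = (4.96×10^-6) + (-3.85e-6) = 1.11×10^-6 C/m.
Gauss's law: E·2πrL = λ_enc L/ε₀.
E = |λ_enc|/(2πε₀r) = (1.11×10^-6)/(2π·8.85×10^-12·0.145) = 1.38×10^5 N/C.

|E| = 1.38×10^5 V/m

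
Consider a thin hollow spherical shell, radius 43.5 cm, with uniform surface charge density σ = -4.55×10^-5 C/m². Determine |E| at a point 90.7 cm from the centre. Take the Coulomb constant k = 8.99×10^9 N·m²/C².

By spherical symmetry E is radial; choose a Gaussian sphere of radius r = 90.7 cm (r > 43.5 cm).
The entire shell is enclosed: Q_enc = σ·4πR² = (-4.55e-5)·4π·(0.435)² = -1.082e-4 C.
Since E is radial and uniform over the Gaussian sphere, Φ = E·4πr² = Q_enc/ε₀.
E = k|Q_enc|/r² = (8.99×10^9)(1.082×10^-4)/(0.907)² = 1.18×10^6 N/C.

E = 1.18e6 N/C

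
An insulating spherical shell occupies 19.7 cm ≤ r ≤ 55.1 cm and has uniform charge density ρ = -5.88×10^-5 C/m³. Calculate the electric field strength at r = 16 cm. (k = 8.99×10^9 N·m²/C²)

E = 0

Take a concentric spherical Gaussian surface of radius r = 16 cm (r < 19.7 cm, inside the empty cavity).
Q_enc = 0 (all charge lies at larger r); Gauss's law gives E = 0.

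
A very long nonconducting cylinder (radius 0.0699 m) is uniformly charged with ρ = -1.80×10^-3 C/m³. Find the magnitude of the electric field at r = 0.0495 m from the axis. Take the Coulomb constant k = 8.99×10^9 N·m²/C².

Take a coaxial cylindrical Gaussian surface of radius r = 0.0495 m and length L (r < R).
Enclosed charge per unit length: λ_enc = ρ·πr² = (-1.80×10^-3)π(0.0495)² = -1.386e-5 C/m.
Gauss's law: E·2πrL = λ_enc L/ε₀.
E = 2k|λ_enc|/r = 2(8.99×10^9)(1.386×10^-5)/(0.0495) = 5.03e6 N/C.

|E| = 5.03×10^6 V/m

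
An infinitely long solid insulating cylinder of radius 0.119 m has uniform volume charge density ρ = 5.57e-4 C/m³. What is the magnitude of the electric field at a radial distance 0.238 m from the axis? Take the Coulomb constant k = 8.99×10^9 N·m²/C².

Choose a coaxial cylinder of radius r = 0.238 m (arbitrary length L) as the Gaussian surface (r > 0.119 m, full cross-section enclosed).
λ_enc = ρ·πR² = (5.57×10^-4)π(0.119)² = 2.478e-5 C/m.
By Gauss's law (flux through the curved wall only), E·2πrL = λ_enc L/ε₀.
E = 2k|λ_enc|/r = 2(8.99×10^9)(2.478×10^-5)/(0.238) = 1.87×10^6 N/C.

1.87×10^6 V/m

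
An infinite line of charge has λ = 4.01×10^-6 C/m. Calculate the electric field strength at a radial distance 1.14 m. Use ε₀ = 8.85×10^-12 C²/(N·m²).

6.33e4 N/C

Coaxial Gaussian cylinder, radius r = 1.14 m, length L.
Q_enc = λL, so λ_enc = 4.01×10^-6 C/m.
Gauss's law: E·2πrL = λ_enc L/ε₀.
E = |λ_enc|/(2πε₀r) = (4.01×10^-6)/(2π·8.85×10^-12·1.14) = 6.33×10^4 N/C.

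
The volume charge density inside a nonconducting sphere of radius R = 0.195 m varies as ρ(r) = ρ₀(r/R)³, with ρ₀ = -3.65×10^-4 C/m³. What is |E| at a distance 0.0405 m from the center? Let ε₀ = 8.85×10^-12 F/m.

Use a concentric Gaussian sphere at r = 0.0405 m (r < R).
Integrate the density: Q_enc = 4π ∫₀^r ρ₀(r'/R)^3 r'² dr' = 4πρ₀ r^6/(6·R³) = -4.55×10^-10 C.
Since E is radial and uniform over the Gaussian sphere, Φ = E·4πr² = Q_enc/ε₀.
E = |Q_enc|/(4πε₀r²) = (4.55e-10)/(4π·8.85×10^-12·(0.0405)²) = 2.49×10^3 N/C.

2.49e3 V/m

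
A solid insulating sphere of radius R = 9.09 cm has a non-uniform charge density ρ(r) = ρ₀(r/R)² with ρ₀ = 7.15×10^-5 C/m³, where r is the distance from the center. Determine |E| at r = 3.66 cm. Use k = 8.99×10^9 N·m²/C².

E = 9.59e3 N/C

Symmetry ⇒ E = E(r) r̂. Gaussian sphere of radius r = 3.66 cm (r < R).
Q_enc = ∫₀^r ρ(r')·4πr'² dr' = (4πρ₀/R²) ∫₀^r r'^4 dr' = 4πρ₀ r^5/(5·R²) = 1.428e-9 C.
By Gauss's law, ∮E·dA = E·4πr² = Q_enc/ε₀.
E = k|Q_enc|/r² = (8.99×10^9)(1.428e-9)/(0.0366)² = 9.59×10^3 N/C.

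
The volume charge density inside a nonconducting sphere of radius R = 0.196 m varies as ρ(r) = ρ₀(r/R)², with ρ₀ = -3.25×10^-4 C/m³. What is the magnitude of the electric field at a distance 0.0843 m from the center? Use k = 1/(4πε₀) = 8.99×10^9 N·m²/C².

Use a concentric Gaussian sphere at r = 0.0843 m (r < R).
Integrate the density: Q_enc = 4π ∫₀^r ρ₀(r'/R)^2 r'² dr' = 4πρ₀ r^5/(5·R²) = -9.052×10^-8 C.
By Gauss's law, ∮E·dA = E·4πr² = Q_enc/ε₀.
E = k|Q_enc|/r² = (8.99×10^9)(9.052×10^-8)/(0.0843)² = 1.15×10^5 N/C.

|E| = 1.15e5 V/m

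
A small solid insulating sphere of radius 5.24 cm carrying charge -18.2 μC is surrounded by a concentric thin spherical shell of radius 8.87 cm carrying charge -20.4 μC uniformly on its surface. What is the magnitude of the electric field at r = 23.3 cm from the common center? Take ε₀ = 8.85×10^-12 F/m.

|E| ≈ 6.39e6 V/m

By spherical symmetry E is radial; choose a Gaussian sphere of radius r = 23.3 cm (r > 8.87 cm, enclosing both).
Q_enc = (-18.2 μC) + (-20.4 μC) = -3.86×10^-5 C.
Since E is radial and uniform over the Gaussian sphere, Φ = E·4πr² = Q_enc/ε₀.
E = |Q_enc|/(4πε₀r²) = (3.86×10^-5)/(4π·8.85×10^-12·(0.233)²) = 6.39×10^6 N/C.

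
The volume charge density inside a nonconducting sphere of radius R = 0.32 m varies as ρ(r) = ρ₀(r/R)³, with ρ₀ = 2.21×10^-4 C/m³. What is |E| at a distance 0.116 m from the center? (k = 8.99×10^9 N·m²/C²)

E ≈ 2.30×10^4 N/C

Symmetry ⇒ E = E(r) r̂. Gaussian sphere of radius r = 0.116 m (r < R).
Q_enc = ∫₀^r ρ(r')·4πr'² dr' = (4πρ₀/R³) ∫₀^r r'^5 dr' = 4πρ₀ r^6/(6·R³) = 3.442×10^-8 C.
Applying ∮E·dA = Q_enc/ε₀ with Φ = E(4πr²):
E = k|Q_enc|/r² = (8.99×10^9)(3.442×10^-8)/(0.116)² = 2.30×10^4 N/C.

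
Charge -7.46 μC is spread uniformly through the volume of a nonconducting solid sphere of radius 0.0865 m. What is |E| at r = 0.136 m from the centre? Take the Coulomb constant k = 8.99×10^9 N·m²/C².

By spherical symmetry E is radial; choose a Gaussian sphere of radius r = 0.136 m (r > R, so the entire charge is enclosed).
Q_enc = -7.46 μC = -7.46e-6 C.
Applying ∮E·dA = Q_enc/ε₀ with Φ = E(4πr²):
E = k|Q_enc|/r² = (8.99×10^9)(7.46×10^-6)/(0.136)² = 3.63e6 N/C.

|E| = 3.63×10^6 N/C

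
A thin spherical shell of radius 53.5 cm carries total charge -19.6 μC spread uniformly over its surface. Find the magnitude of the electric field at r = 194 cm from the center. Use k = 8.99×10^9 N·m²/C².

E ≈ 4.68×10^4 N/C

Symmetry ⇒ E = E(r) r̂. Gaussian sphere of radius r = 194 cm (r > 53.5 cm).
The entire shell is enclosed: Q_enc = -1.96e-5 C.
Gauss's law: E·4πr² = Q_enc/ε₀.
E = k|Q_enc|/r² = (8.99×10^9)(1.96e-5)/(1.94)² = 4.68×10^4 N/C.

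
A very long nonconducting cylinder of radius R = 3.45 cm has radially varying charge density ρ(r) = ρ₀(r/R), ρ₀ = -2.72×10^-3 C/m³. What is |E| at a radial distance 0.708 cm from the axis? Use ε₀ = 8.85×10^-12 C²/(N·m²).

Choose a coaxial cylinder of radius r = 0.708 cm (arbitrary length L) as the Gaussian surface (r < R).
Integrating ρ over the cross-section to radius r: λ_enc = (2πρ₀/R) ∫₀^r r'^2 dr' = 2πρ₀ r^3/(3·R) = -5.86×10^-8 C/m.
Since E is radial and uniform over the curved surface, Φ = E·2πrL = Q_enc/ε₀ = λ_enc L/ε₀.
E = |λ_enc|/(2πε₀r) = (5.86e-8)/(2π·8.85×10^-12·0.00708) = 1.49×10^5 N/C.

E ≈ 1.49e5 V/m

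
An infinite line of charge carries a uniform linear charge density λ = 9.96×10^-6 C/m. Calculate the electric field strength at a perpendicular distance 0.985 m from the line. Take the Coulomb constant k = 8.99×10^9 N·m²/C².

By cylindrical symmetry E is radial; use a coaxial Gaussian cylinder of radius 0.985 m and length L.
Q_enc = λL, so λ_enc = 9.96e-6 C/m.
Gauss's law: E·2πrL = λ_enc L/ε₀.
E = 2k|λ_enc|/r = 2(8.99×10^9)(9.96×10^-6)/(0.985) = 1.82×10^5 N/C.

|E| = 1.82×10^5 N/C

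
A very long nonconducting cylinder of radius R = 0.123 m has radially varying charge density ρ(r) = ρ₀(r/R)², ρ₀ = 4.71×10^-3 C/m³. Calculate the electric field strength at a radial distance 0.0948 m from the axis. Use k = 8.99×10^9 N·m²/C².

Choose a coaxial cylinder of radius r = 0.0948 m (arbitrary length L) as the Gaussian surface (r < R).
Integrating ρ over the cross-section to radius r: λ_enc = (2πρ₀/R²) ∫₀^r r'^3 dr' = 2πρ₀ r^4/(4·R²) = 3.95×10^-5 C/m.
Gauss's law: E·2πrL = λ_enc L/ε₀.
E = 2k|λ_enc|/r = 2(8.99×10^9)(3.95×10^-5)/(0.0948) = 7.49e6 N/C.

|E| ≈ 7.49×10^6 N/C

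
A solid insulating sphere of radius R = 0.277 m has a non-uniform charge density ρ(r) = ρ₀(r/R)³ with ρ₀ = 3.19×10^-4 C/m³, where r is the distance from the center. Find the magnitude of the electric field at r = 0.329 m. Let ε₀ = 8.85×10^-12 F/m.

|E| ≈ 1.18×10^6 V/m

Use a concentric Gaussian sphere at r = 0.329 m (r > R, all charge enclosed).
Q_enc = 4π ∫₀^R ρ₀(r'/R)^3 r'² dr' = 4πρ₀R³/6 = 1.42×10^-5 C.
Applying ∮E·dA = Q_enc/ε₀ with Φ = E(4πr²):
E = |Q_enc|/(4πε₀r²) = (1.42e-5)/(4π·8.85×10^-12·(0.329)²) = 1.18e6 N/C.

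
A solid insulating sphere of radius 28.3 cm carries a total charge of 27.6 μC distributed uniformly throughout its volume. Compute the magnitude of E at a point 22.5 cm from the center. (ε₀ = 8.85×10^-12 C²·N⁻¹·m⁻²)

Symmetry ⇒ E = E(r) r̂. Gaussian sphere of radius r = 22.5 cm (r < R).
For a uniform sphere the enclosed fraction is (r/R)³, so Q_enc = (27.6 μC)(0.225/0.283)³ = 1.387×10^-5 C.
By Gauss's law, ∮E·dA = E·4πr² = Q_enc/ε₀.
E = |Q_enc|/(4πε₀r²) = (1.387×10^-5)/(4π·8.85×10^-12·(0.225)²) = 2.46×10^6 N/C.

E = 2.46e6 V/m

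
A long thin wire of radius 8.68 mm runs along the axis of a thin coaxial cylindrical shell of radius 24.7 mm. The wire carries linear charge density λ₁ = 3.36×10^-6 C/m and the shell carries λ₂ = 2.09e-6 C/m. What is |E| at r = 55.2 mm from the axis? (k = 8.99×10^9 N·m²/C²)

E ≈ 1.78×10^6 V/m

By cylindrical symmetry E is radial; use a coaxial Gaussian cylinder of radius 55.2 mm and length L (r > 24.7 mm, enclosing both).
λ_enc = λ₁ + λ₂ = (3.36×10^-6) + (2.09×10^-6) = 5.45×10^-6 C/m.
By Gauss's law (flux through the curved wall only), E·2πrL = λ_enc L/ε₀.
E = 2k|λ_enc|/r = 2(8.99×10^9)(5.45e-6)/(0.0552) = 1.78×10^6 N/C.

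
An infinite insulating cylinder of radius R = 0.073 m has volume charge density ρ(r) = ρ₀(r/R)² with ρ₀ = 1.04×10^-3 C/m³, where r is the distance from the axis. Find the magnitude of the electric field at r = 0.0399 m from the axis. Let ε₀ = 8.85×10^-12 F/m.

Coaxial Gaussian cylinder, radius r = 0.0399 m, length L (r < R).
λ_enc = ∫₀^r ρ(r')·2πr' dr' = (2πρ₀/R²)·r^4/4 = 7.77×10^-7 C/m.
Since E is radial and uniform over the curved surface, Φ = E·2πrL = Q_enc/ε₀ = λ_enc L/ε₀.
E = |λ_enc|/(2πε₀r) = (7.77×10^-7)/(2π·8.85×10^-12·0.0399) = 3.50e5 N/C.

E = 3.50×10^5 V/m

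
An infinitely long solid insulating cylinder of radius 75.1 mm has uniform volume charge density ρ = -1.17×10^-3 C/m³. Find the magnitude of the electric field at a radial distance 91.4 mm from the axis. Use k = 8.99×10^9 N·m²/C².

|E| ≈ 4.08×10^6 V/m

Coaxial Gaussian cylinder, radius r = 91.4 mm, length L (r > 75.1 mm, full cross-section enclosed).
λ_enc = ρ·πR² = (-1.17e-3)π(0.0751)² = -2.073×10^-5 C/m.
Since E is radial and uniform over the curved surface, Φ = E·2πrL = Q_enc/ε₀ = λ_enc L/ε₀.
E = 2k|λ_enc|/r = 2(8.99×10^9)(2.073×10^-5)/(0.0914) = 4.08×10^6 N/C.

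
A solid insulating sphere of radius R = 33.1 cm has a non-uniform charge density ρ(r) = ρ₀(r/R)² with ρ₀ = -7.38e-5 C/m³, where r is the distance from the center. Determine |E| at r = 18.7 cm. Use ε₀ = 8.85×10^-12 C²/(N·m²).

Symmetry ⇒ E = E(r) r̂. Gaussian sphere of radius r = 18.7 cm (r < R).
Q_enc = ∫₀^r ρ(r')·4πr'² dr' = (4πρ₀/R²) ∫₀^r r'^4 dr' = 4πρ₀ r^5/(5·R²) = -3.871e-7 C.
By Gauss's law, ∮E·dA = E·4πr² = Q_enc/ε₀.
E = |Q_enc|/(4πε₀r²) = (3.871×10^-7)/(4π·8.85×10^-12·(0.187)²) = 9.95×10^4 N/C.

E ≈ 9.95×10^4 N/C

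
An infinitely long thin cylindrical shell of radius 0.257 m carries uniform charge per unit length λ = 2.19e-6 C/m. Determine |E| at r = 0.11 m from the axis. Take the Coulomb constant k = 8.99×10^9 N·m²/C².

E = 0

Take a coaxial cylindrical Gaussian surface of radius r = 0.11 m and length L (r < 0.257 m, inside the shell).
All the surface charge lies outside this cylinder: Q_enc = 0, hence E = 0.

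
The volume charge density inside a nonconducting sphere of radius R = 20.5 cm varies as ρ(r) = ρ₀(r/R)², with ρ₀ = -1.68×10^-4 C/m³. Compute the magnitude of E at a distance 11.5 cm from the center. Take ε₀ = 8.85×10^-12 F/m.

1.37e5 N/C

Take a concentric spherical Gaussian surface of radius r = 11.5 cm (r < R).
Q_enc = ∫₀^r ρ(r')·4πr'² dr' = (4πρ₀/R²) ∫₀^r r'^4 dr' = 4πρ₀ r^5/(5·R²) = -2.021×10^-7 C.
By Gauss's law, ∮E·dA = E·4πr² = Q_enc/ε₀.
E = |Q_enc|/(4πε₀r²) = (2.021×10^-7)/(4π·8.85×10^-12·(0.115)²) = 1.37e5 N/C.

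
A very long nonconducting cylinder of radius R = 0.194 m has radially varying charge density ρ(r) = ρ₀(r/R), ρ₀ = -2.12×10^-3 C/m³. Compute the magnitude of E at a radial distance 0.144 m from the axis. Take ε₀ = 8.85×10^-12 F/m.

|E| = 8.53×10^6 N/C

By cylindrical symmetry E is radial; use a coaxial Gaussian cylinder of radius 0.144 m and length L (r < R).
λ_enc = ∫₀^r ρ(r')·2πr' dr' = (2πρ₀/R)·r^3/3 = -6.834e-5 C/m.
By Gauss's law (flux through the curved wall only), E·2πrL = λ_enc L/ε₀.
E = |λ_enc|/(2πε₀r) = (6.834×10^-5)/(2π·8.85×10^-12·0.144) = 8.53×10^6 N/C.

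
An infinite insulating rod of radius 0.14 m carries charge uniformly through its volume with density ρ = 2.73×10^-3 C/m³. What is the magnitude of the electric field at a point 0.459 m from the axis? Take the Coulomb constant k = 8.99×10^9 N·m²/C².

Coaxial Gaussian cylinder, radius r = 0.459 m, length L (r > 0.14 m, full cross-section enclosed).
λ_enc = ρ·πR² = (2.73×10^-3)π(0.14)² = 1.681×10^-4 C/m.
By Gauss's law (flux through the curved wall only), E·2πrL = λ_enc L/ε₀.
E = 2k|λ_enc|/r = 2(8.99×10^9)(1.681×10^-4)/(0.459) = 6.58×10^6 N/C.

|E| ≈ 6.58e6 N/C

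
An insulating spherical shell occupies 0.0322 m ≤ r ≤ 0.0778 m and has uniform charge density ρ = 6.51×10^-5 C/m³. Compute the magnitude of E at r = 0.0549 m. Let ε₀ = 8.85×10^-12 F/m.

|E| = 1.07×10^5 N/C

Use a concentric Gaussian sphere at r = 0.0549 m (within the shell material, 0.0322 m < r < 0.0778 m).
Enclosed charge is the volume from a to r: Q_enc = (4π/3)ρ(r³ − a³) = 3.602e-8 C.
By Gauss's law, ∮E·dA = E·4πr² = Q_enc/ε₀.
E = |Q_enc|/(4πε₀r²) = (3.602×10^-8)/(4π·8.85×10^-12·(0.0549)²) = 1.07e5 N/C.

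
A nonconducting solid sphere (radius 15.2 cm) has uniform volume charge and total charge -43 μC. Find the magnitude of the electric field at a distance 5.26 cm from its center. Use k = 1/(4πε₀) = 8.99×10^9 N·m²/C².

|E| = 5.79e6 N/C

By spherical symmetry E is radial; choose a Gaussian sphere of radius r = 5.26 cm (r < R).
For a uniform sphere the enclosed fraction is (r/R)³, so Q_enc = (-43 μC)(0.0526/0.152)³ = -1.782×10^-6 C.
Gauss's law: E·4πr² = Q_enc/ε₀.
E = k|Q_enc|/r² = (8.99×10^9)(1.782e-6)/(0.0526)² = 5.79×10^6 N/C.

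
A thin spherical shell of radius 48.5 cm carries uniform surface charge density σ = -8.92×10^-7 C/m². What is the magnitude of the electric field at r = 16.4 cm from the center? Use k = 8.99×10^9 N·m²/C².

By spherical symmetry E is radial; choose a Gaussian sphere of radius r = 16.4 cm (inside the shell, r < 48.5 cm).
No charge lies within this surface, so Q_enc = 0 and Gauss's law gives E·4πr² = 0 ⇒ E = 0.

|E| = 0 V/m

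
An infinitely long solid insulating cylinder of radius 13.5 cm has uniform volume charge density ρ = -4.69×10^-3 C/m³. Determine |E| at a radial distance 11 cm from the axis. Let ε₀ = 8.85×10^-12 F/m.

By cylindrical symmetry E is radial; use a coaxial Gaussian cylinder of radius 11 cm and length L (r < R).
Enclosed charge per unit length: λ_enc = ρ·πr² = (-4.69e-3)π(0.11)² = -1.783e-4 C/m.
By Gauss's law (flux through the curved wall only), E·2πrL = λ_enc L/ε₀.
E = |λ_enc|/(2πε₀r) = (1.783×10^-4)/(2π·8.85×10^-12·0.11) = 2.91×10^7 N/C.

E ≈ 2.91×10^7 N/C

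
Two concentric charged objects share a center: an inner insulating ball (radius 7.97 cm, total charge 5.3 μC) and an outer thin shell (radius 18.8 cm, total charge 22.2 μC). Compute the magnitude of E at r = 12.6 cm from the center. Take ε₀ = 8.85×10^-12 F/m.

3.00×10^6 V/m

Take a concentric spherical Gaussian surface of radius r = 12.6 cm (between the bodies, 7.97 cm < r < 18.8 cm).
Only the inner charge is enclosed; the outer shell contributes nothing inside itself. Q_enc = 5.3 μC = 5.30×10^-6 C.
Applying ∮E·dA = Q_enc/ε₀ with Φ = E(4πr²):
E = |Q_enc|/(4πε₀r²) = (5.30×10^-6)/(4π·8.85×10^-12·(0.126)²) = 3.00e6 N/C.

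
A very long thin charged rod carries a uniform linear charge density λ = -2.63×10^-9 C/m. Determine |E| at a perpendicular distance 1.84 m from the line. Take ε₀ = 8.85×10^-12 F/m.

E = 25.7 N/C

By cylindrical symmetry E is radial; use a coaxial Gaussian cylinder of radius 1.84 m and length L.
Q_enc = λL, so λ_enc = -2.63×10^-9 C/m.
Gauss's law: E·2πrL = λ_enc L/ε₀.
E = |λ_enc|/(2πε₀r) = (2.63×10^-9)/(2π·8.85×10^-12·1.84) = 25.7 N/C.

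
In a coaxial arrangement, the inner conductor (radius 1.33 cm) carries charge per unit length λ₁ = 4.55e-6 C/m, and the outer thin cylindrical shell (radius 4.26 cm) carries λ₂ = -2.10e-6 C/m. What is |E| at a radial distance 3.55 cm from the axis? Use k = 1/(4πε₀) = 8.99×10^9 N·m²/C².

By cylindrical symmetry E is radial; use a coaxial Gaussian cylinder of radius 3.55 cm and length L (between the conductors, 1.33 cm < r < 4.26 cm).
Only the inner wire is enclosed; the outer shell contributes nothing inside itself. λ_enc = λ₁ = 4.55×10^-6 C/m.
By Gauss's law (flux through the curved wall only), E·2πrL = λ_enc L/ε₀.
E = 2k|λ_enc|/r = 2(8.99×10^9)(4.55×10^-6)/(0.0355) = 2.30×10^6 N/C.

2.30e6 N/C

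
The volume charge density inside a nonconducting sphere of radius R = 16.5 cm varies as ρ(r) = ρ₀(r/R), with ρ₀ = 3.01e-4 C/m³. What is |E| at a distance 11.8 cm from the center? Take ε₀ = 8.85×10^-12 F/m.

7.18×10^5 N/C

By spherical symmetry E is radial; choose a Gaussian sphere of radius r = 11.8 cm (r < R).
Q_enc = ∫₀^r ρ(r')·4πr'² dr' = (4πρ₀/R) ∫₀^r r'^3 dr' = 4πρ₀ r^4/(4·R) = 1.111×10^-6 C.
Since E is radial and uniform over the Gaussian sphere, Φ = E·4πr² = Q_enc/ε₀.
E = |Q_enc|/(4πε₀r²) = (1.111e-6)/(4π·8.85×10^-12·(0.118)²) = 7.18×10^5 N/C.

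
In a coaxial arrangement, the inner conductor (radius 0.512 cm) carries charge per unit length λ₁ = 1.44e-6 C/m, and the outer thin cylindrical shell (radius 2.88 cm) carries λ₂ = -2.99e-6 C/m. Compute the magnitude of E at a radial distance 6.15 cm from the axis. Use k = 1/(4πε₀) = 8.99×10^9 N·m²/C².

Take a coaxial cylindrical Gaussian surface of radius r = 6.15 cm and length L (r > 2.88 cm, enclosing both).
λ_enc = λ₁ + λ₂ = (1.44×10^-6) + (-2.99×10^-6) = -1.55×10^-6 C/m.
Applying ∮E·dA = Q_enc/ε₀ with the end caps contributing no flux:
E = 2k|λ_enc|/r = 2(8.99×10^9)(1.55×10^-6)/(0.0615) = 4.53×10^5 N/C.

4.53×10^5 V/m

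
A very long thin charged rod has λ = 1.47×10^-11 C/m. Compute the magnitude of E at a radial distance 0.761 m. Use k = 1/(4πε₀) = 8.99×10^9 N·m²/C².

Choose a coaxial cylinder of radius r = 0.761 m (arbitrary length L) as the Gaussian surface.
Q_enc = λL, so λ_enc = 1.47×10^-11 C/m.
Gauss's law: E·2πrL = λ_enc L/ε₀.
E = 2k|λ_enc|/r = 2(8.99×10^9)(1.47×10^-11)/(0.761) = 0.347 N/C.

|E| = 0.347 N/C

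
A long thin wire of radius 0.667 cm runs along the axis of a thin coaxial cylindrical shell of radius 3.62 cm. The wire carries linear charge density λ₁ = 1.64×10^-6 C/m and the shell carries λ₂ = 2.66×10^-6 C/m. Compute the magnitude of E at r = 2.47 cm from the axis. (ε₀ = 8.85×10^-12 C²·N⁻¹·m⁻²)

|E| ≈ 1.19e6 V/m

Choose a coaxial cylinder of radius r = 2.47 cm (arbitrary length L) as the Gaussian surface (between the conductors, 0.667 cm < r < 3.62 cm).
Only the inner wire is enclosed; the outer shell contributes nothing inside itself. λ_enc = λ₁ = 1.64×10^-6 C/m.
Since E is radial and uniform over the curved surface, Φ = E·2πrL = Q_enc/ε₀ = λ_enc L/ε₀.
E = |λ_enc|/(2πε₀r) = (1.64×10^-6)/(2π·8.85×10^-12·0.0247) = 1.19×10^6 N/C.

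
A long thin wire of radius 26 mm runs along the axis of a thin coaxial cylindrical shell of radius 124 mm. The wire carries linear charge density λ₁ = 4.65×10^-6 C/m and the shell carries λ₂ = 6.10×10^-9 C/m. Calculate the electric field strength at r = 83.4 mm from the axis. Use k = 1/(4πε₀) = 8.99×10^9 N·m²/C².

By cylindrical symmetry E is radial; use a coaxial Gaussian cylinder of radius 83.4 mm and length L (between the conductors, 26 mm < r < 124 mm).
Only the inner wire is enclosed; the outer shell contributes nothing inside itself. λ_enc = λ₁ = 4.65×10^-6 C/m.
Gauss's law: E·2πrL = λ_enc L/ε₀.
E = 2k|λ_enc|/r = 2(8.99×10^9)(4.65e-6)/(0.0834) = 1.00×10^6 N/C.

|E| = 1.00e6 N/C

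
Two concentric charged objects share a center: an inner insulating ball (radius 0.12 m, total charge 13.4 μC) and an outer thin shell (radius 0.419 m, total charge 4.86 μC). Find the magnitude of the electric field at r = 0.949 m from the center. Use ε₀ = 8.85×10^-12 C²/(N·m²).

Symmetry ⇒ E = E(r) r̂. Gaussian sphere of radius r = 0.949 m (r > 0.419 m, enclosing both).
Q_enc = (13.4 μC) + (4.86 μC) = 1.826×10^-5 C.
By Gauss's law, ∮E·dA = E·4πr² = Q_enc/ε₀.
E = |Q_enc|/(4πε₀r²) = (1.826e-5)/(4π·8.85×10^-12·(0.949)²) = 1.82e5 N/C.

E = 1.82e5 N/C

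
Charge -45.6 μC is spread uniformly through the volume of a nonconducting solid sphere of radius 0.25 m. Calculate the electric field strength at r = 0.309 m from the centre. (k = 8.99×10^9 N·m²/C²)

Use a concentric Gaussian sphere at r = 0.309 m (r > R, so the entire charge is enclosed).
Q_enc = -45.6 μC = -4.56×10^-5 C.
By Gauss's law, ∮E·dA = E·4πr² = Q_enc/ε₀.
E = k|Q_enc|/r² = (8.99×10^9)(4.56×10^-5)/(0.309)² = 4.29×10^6 N/C.

|E| = 4.29×10^6 N/C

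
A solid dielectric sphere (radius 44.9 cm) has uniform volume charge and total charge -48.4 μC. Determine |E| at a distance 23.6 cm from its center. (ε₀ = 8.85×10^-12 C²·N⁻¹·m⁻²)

By spherical symmetry E is radial; choose a Gaussian sphere of radius r = 23.6 cm (r < R).
For a uniform sphere the enclosed fraction is (r/R)³, so Q_enc = (-48.4 μC)(0.236/0.449)³ = -7.028e-6 C.
Since E is radial and uniform over the Gaussian sphere, Φ = E·4πr² = Q_enc/ε₀.
E = |Q_enc|/(4πε₀r²) = (7.028e-6)/(4π·8.85×10^-12·(0.236)²) = 1.13×10^6 N/C.

E = 1.13×10^6 N/C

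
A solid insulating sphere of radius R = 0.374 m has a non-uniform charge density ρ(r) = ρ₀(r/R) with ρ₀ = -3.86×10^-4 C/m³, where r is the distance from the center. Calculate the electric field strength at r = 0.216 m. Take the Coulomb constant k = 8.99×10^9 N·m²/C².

|E| ≈ 1.36×10^6 N/C

Take a concentric spherical Gaussian surface of radius r = 0.216 m (r < R).
Integrate the density: Q_enc = 4π ∫₀^r ρ₀(r'/R)^1 r'² dr' = 4πρ₀ r^4/(4·R) = -7.058×10^-6 C.
Since E is radial and uniform over the Gaussian sphere, Φ = E·4πr² = Q_enc/ε₀.
E = k|Q_enc|/r² = (8.99×10^9)(7.058e-6)/(0.216)² = 1.36e6 N/C.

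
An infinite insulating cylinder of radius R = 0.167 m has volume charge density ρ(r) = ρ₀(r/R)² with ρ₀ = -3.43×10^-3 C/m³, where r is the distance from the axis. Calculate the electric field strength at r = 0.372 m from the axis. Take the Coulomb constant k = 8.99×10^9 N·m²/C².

E = 7.26×10^6 N/C

Coaxial Gaussian cylinder, radius r = 0.372 m, length L (r > R, full charge per length enclosed).
λ_enc = 2π ∫₀^R ρ₀(r'/R)^2 r' dr' = 2πρ₀R²/4 = -1.503×10^-4 C/m.
Gauss's law: E·2πrL = λ_enc L/ε₀.
E = 2k|λ_enc|/r = 2(8.99×10^9)(1.503e-4)/(0.372) = 7.26×10^6 N/C.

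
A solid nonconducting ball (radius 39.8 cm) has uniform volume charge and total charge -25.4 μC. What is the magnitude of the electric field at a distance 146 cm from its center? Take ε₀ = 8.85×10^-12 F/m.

E = 1.07×10^5 N/C

Use a concentric Gaussian sphere at r = 146 cm (r > R, so the entire charge is enclosed).
Q_enc = -25.4 μC = -2.54×10^-5 C.
By Gauss's law, ∮E·dA = E·4πr² = Q_enc/ε₀.
E = |Q_enc|/(4πε₀r²) = (2.54×10^-5)/(4π·8.85×10^-12·(1.46)²) = 1.07×10^5 N/C.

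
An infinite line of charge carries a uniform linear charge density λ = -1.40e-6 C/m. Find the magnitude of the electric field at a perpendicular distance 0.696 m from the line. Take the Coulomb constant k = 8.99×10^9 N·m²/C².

|E| = 3.62×10^4 N/C

Take a coaxial cylindrical Gaussian surface of radius r = 0.696 m and length L.
Q_enc = λL, so λ_enc = -1.40×10^-6 C/m.
By Gauss's law (flux through the curved wall only), E·2πrL = λ_enc L/ε₀.
E = 2k|λ_enc|/r = 2(8.99×10^9)(1.40×10^-6)/(0.696) = 3.62×10^4 N/C.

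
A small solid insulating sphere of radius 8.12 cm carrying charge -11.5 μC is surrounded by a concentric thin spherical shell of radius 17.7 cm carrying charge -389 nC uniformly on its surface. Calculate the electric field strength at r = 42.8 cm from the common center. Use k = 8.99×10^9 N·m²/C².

5.83e5 V/m

Take a concentric spherical Gaussian surface of radius r = 42.8 cm (r > 17.7 cm, enclosing both).
Q_enc = (-11.5 μC) + (-389 nC) = -1.189e-5 C.
Applying ∮E·dA = Q_enc/ε₀ with Φ = E(4πr²):
E = k|Q_enc|/r² = (8.99×10^9)(1.189e-5)/(0.428)² = 5.83×10^5 N/C.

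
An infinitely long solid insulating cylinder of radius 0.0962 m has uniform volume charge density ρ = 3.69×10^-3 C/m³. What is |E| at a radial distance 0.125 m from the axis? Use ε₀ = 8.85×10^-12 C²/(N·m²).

By cylindrical symmetry E is radial; use a coaxial Gaussian cylinder of radius 0.125 m and length L (r > 0.0962 m, full cross-section enclosed).
λ_enc = ρ·πR² = (3.69×10^-3)π(0.0962)² = 1.073×10^-4 C/m.
Gauss's law: E·2πrL = λ_enc L/ε₀.
E = |λ_enc|/(2πε₀r) = (1.073×10^-4)/(2π·8.85×10^-12·0.125) = 1.54×10^7 N/C.

1.54e7 V/m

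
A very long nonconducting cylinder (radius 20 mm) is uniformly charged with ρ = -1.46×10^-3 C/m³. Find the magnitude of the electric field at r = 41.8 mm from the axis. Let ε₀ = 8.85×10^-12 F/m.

E ≈ 7.89×10^5 V/m

Take a coaxial cylindrical Gaussian surface of radius r = 41.8 mm and length L (r > 20 mm, full cross-section enclosed).
λ_enc = ρ·πR² = (-1.46×10^-3)π(0.02)² = -1.835e-6 C/m.
Applying ∮E·dA = Q_enc/ε₀ with the end caps contributing no flux:
E = |λ_enc|/(2πε₀r) = (1.835e-6)/(2π·8.85×10^-12·0.0418) = 7.89×10^5 N/C.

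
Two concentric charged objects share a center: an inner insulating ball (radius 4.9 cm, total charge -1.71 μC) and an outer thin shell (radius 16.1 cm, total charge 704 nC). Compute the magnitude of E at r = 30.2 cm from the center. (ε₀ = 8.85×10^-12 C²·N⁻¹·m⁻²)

E ≈ 9.92e4 N/C

Use a concentric Gaussian sphere at r = 30.2 cm (r > 16.1 cm, enclosing both).
Q_enc = (-1.71 μC) + (704 nC) = -1.006×10^-6 C.
Since E is radial and uniform over the Gaussian sphere, Φ = E·4πr² = Q_enc/ε₀.
E = |Q_enc|/(4πε₀r²) = (1.006×10^-6)/(4π·8.85×10^-12·(0.302)²) = 9.92×10^4 N/C.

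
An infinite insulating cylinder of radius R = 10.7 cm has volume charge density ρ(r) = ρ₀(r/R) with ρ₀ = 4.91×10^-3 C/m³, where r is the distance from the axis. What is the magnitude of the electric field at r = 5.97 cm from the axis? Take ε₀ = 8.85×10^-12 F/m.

E = 6.16×10^6 N/C

By cylindrical symmetry E is radial; use a coaxial Gaussian cylinder of radius 5.97 cm and length L (r < R).
Integrating ρ over the cross-section to radius r: λ_enc = (2πρ₀/R) ∫₀^r r'^2 dr' = 2πρ₀ r^3/(3·R) = 2.045×10^-5 C/m.
Applying ∮E·dA = Q_enc/ε₀ with the end caps contributing no flux:
E = |λ_enc|/(2πε₀r) = (2.045×10^-5)/(2π·8.85×10^-12·0.0597) = 6.16e6 N/C.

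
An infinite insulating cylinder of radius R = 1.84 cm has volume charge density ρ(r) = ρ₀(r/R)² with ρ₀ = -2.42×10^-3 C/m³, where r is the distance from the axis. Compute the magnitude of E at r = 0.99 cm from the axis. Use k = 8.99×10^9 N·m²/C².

Choose a coaxial cylinder of radius r = 0.99 cm (arbitrary length L) as the Gaussian surface (r < R).
Integrating ρ over the cross-section to radius r: λ_enc = (2πρ₀/R²) ∫₀^r r'^3 dr' = 2πρ₀ r^4/(4·R²) = -1.079e-7 C/m.
Since E is radial and uniform over the curved surface, Φ = E·2πrL = Q_enc/ε₀ = λ_enc L/ε₀.
E = 2k|λ_enc|/r = 2(8.99×10^9)(1.079×10^-7)/(0.0099) = 1.96×10^5 N/C.

|E| ≈ 1.96×10^5 V/m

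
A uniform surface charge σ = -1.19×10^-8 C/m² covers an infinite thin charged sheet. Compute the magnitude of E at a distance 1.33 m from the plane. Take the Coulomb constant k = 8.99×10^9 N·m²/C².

|E| ≈ 672 N/C

By planar symmetry E is perpendicular to the sheet and uniform; use a Gaussian pillbox with flat faces of area A on each side of the sheet.
Flux Φ = 2EA and Q_enc = σA, so 2EA = σA/ε₀ ⇒ E = |σ|/(2ε₀), independent of distance.
E = 2πk|σ| = 2π(8.99×10^9)(1.19e-8) = 672 N/C.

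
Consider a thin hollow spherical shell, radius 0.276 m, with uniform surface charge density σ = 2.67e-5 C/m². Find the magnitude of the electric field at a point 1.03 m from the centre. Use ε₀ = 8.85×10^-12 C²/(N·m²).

E = 2.17×10^5 N/C

Symmetry ⇒ E = E(r) r̂. Gaussian sphere of radius r = 1.03 m (r > 0.276 m).
The entire shell is enclosed: Q_enc = σ·4πR² = (2.67e-5)·4π·(0.276)² = 2.556×10^-5 C.
Since E is radial and uniform over the Gaussian sphere, Φ = E·4πr² = Q_enc/ε₀.
E = |Q_enc|/(4πε₀r²) = (2.556×10^-5)/(4π·8.85×10^-12·(1.03)²) = 2.17×10^5 N/C.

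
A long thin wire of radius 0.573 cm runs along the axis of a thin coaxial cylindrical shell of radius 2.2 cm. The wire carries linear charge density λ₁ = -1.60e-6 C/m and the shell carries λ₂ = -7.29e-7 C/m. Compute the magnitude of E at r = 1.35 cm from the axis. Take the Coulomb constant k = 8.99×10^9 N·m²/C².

Choose a coaxial cylinder of radius r = 1.35 cm (arbitrary length L) as the Gaussian surface (between the conductors, 0.573 cm < r < 2.2 cm).
Only the inner wire is enclosed; the outer shell contributes nothing inside itself. λ_enc = λ₁ = -1.60e-6 C/m.
Since E is radial and uniform over the curved surface, Φ = E·2πrL = Q_enc/ε₀ = λ_enc L/ε₀.
E = 2k|λ_enc|/r = 2(8.99×10^9)(1.60×10^-6)/(0.0135) = 2.13e6 N/C.

|E| ≈ 2.13×10^6 N/C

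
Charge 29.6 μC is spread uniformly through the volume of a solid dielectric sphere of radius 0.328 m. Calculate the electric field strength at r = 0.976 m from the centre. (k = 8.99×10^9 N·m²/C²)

|E| ≈ 2.79×10^5 N/C

By spherical symmetry E is radial; choose a Gaussian sphere of radius r = 0.976 m (r > R, so the entire charge is enclosed).
Q_enc = 29.6 μC = 2.96e-5 C.
Since E is radial and uniform over the Gaussian sphere, Φ = E·4πr² = Q_enc/ε₀.
E = k|Q_enc|/r² = (8.99×10^9)(2.96×10^-5)/(0.976)² = 2.79e5 N/C.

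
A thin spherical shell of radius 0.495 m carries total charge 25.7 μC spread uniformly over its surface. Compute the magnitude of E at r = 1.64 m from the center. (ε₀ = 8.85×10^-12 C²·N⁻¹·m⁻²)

Use a concentric Gaussian sphere at r = 1.64 m (r > 0.495 m).
The entire shell is enclosed: Q_enc = 2.57e-5 C.
Since E is radial and uniform over the Gaussian sphere, Φ = E·4πr² = Q_enc/ε₀.
E = |Q_enc|/(4πε₀r²) = (2.57×10^-5)/(4π·8.85×10^-12·(1.64)²) = 8.59e4 N/C.

E = 8.59e4 V/m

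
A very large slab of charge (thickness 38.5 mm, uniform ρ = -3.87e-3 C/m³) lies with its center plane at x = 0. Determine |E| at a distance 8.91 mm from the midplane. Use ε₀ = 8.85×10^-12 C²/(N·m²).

|E| = 3.90×10^6 N/C

By symmetry E is perpendicular to the slab. A Gaussian pillbox from −8.91 mm to +8.91 mm (face area A) lies entirely within the slab.
Q_enc = ρ·(2x)·A and flux = 2EA, so 2EA = 2ρxA/ε₀ ⇒ E = |ρ|x/ε₀.
E = (3.87×10^-3)(0.00891)/(8.85×10^-12) = 3.90×10^6 N/C.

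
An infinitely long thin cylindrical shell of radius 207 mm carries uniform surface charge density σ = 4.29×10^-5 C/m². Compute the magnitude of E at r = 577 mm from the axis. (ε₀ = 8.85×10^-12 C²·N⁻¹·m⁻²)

E = 1.74×10^6 N/C

Choose a coaxial cylinder of radius r = 577 mm (arbitrary length L) as the Gaussian surface (r > 207 mm).
The whole shell is enclosed: λ_enc = σ·2πR = (4.29×10^-5)·2π·(0.207) = 5.58×10^-5 C/m.
Gauss's law: E·2πrL = λ_enc L/ε₀.
E = |λ_enc|/(2πε₀r) = (5.58e-5)/(2π·8.85×10^-12·0.577) = 1.74e6 N/C.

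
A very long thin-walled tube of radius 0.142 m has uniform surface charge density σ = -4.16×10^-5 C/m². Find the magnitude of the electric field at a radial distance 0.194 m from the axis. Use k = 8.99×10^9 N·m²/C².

E ≈ 3.44×10^6 V/m

Coaxial Gaussian cylinder, radius r = 0.194 m, length L (r > 0.142 m).
The whole shell is enclosed: λ_enc = σ·2πR = (-4.16×10^-5)·2π·(0.142) = -3.712e-5 C/m.
By Gauss's law (flux through the curved wall only), E·2πrL = λ_enc L/ε₀.
E = 2k|λ_enc|/r = 2(8.99×10^9)(3.712e-5)/(0.194) = 3.44e6 N/C.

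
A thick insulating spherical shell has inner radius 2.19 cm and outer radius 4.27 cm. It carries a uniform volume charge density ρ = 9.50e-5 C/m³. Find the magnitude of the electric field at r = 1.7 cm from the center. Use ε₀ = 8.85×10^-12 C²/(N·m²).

Take a concentric spherical Gaussian surface of radius r = 1.7 cm (r < 2.19 cm, inside the empty cavity).
No charge is enclosed, so by Gauss's law E·4πr² = 0 ⇒ E = 0.

|E| = 0 N/C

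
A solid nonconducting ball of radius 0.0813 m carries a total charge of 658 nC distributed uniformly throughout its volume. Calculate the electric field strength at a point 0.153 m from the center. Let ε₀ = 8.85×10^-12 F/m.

By spherical symmetry E is radial; choose a Gaussian sphere of radius r = 0.153 m (r > R, so the entire charge is enclosed).
Q_enc = 658 nC = 6.58×10^-7 C.
By Gauss's law, ∮E·dA = E·4πr² = Q_enc/ε₀.
E = |Q_enc|/(4πε₀r²) = (6.58×10^-7)/(4π·8.85×10^-12·(0.153)²) = 2.53e5 N/C.

|E| = 2.53×10^5 V/m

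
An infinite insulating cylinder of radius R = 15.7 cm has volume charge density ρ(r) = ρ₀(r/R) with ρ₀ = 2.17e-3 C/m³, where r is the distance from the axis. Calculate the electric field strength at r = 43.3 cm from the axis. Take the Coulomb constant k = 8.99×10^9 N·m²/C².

E = 4.65×10^6 V/m

Take a coaxial cylindrical Gaussian surface of radius r = 43.3 cm and length L (r > R, full charge per length enclosed).
λ_enc = 2π ∫₀^R ρ₀(r'/R)^1 r' dr' = 2πρ₀R²/3 = 1.12×10^-4 C/m.
By Gauss's law (flux through the curved wall only), E·2πrL = λ_enc L/ε₀.
E = 2k|λ_enc|/r = 2(8.99×10^9)(1.12×10^-4)/(0.433) = 4.65×10^6 N/C.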